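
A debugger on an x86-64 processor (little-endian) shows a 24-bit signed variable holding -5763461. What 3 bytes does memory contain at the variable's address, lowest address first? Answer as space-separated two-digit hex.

7B 0E A8

Two's complement of -5763461 in 24 bits: 5763461 = 0x57F185; invert → 0xA80E7A; add 1 → 0xA80E7B.
Split into bytes (most-significant first): A8 0E 7B.
Little-endian stores the least-significant byte at the lowest address.
So at ascending addresses the bytes are 7B 0E A8.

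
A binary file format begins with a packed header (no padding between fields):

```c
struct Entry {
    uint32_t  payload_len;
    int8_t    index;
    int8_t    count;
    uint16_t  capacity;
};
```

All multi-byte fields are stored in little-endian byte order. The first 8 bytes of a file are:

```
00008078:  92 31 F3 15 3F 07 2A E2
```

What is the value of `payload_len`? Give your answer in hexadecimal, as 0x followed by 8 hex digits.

`payload_len` is the first field, at byte offset 0, occupying 4 bytes.
Bytes at offsets 0..3: 92 31 F3 15.
Little-endian: lowest address holds the least-significant byte.
Reassemble most-significant byte first: 15 F3 31 92 → 0x15F33192.

0x15F33192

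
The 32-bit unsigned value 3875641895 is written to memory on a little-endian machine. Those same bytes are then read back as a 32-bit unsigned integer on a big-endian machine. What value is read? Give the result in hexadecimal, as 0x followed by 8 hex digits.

3875641895 in 32-bit hexadecimal is 0xE7019A27.
Stored little-endian, the bytes at ascending addresses are 27 9A 01 E7.
Read back as big-endian, the last byte is least significant, giving 0x279A01E7.

0x279A01E7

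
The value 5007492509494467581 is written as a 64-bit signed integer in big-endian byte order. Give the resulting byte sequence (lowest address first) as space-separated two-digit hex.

5007492509494467581 in hexadecimal, padded to 64 bits, is 0x457E2FE813D8DBFD.
Split into bytes (most-significant first): 45 7E 2F E8 13 D8 DB FD.
Big-endian stores the most-significant byte at the lowest address.
So the memory order matches the most-significant-first order: 45 7E 2F E8 13 D8 DB FD.

45 7E 2F E8 13 D8 DB FD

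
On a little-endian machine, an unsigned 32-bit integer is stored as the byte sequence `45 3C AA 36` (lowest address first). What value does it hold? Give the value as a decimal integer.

Little-endian stores the least-significant byte at the lowest address.
Reassemble most-significant byte first: 36 AA 3C 45 → 0x36AA3C45.
0x36AA3C45 = 917126213.

917126213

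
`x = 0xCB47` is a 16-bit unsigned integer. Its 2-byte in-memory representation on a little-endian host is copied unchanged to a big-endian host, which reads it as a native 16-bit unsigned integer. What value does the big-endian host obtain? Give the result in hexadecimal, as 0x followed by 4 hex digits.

Stored little-endian, the bytes at ascending addresses are 47 CB.
Read back as big-endian, the last byte is least significant, giving 0x47CB.

0x47CB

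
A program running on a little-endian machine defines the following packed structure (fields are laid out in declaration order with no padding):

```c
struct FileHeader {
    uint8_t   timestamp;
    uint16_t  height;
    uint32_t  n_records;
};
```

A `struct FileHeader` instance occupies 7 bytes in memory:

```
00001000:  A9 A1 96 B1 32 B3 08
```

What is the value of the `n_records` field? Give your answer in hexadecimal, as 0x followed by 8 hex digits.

0x08B332B1

`n_records` follows `timestamp` (1 B), `height` (2 B), so it starts at offset 1 + 2 = 3 and occupies 4 bytes.
Bytes at offsets 3..6: B1 32 B3 08.
Little-endian: lowest address holds the least-significant byte.
Reassemble most-significant byte first: 08 B3 32 B1 → 0x08B332B1.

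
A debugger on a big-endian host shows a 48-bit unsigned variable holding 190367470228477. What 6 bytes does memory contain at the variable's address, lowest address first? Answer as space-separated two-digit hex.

AD 23 61 70 93 FD

190367470228477 in hexadecimal, padded to 48 bits, is 0xAD23617093FD.
Split into bytes (most-significant first): AD 23 61 70 93 FD.
Big-endian: lowest address holds the most-significant byte.
So the memory order matches the most-significant-first order: AD 23 61 70 93 FD.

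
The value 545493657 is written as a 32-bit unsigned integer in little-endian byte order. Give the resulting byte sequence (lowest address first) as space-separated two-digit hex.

545493657 in hexadecimal, padded to 32 bits, is 0x20839299.
Split into bytes (most-significant first): 20 83 92 99.
In little-endian order the low byte comes first in memory.
So at ascending addresses the bytes are 99 92 83 20.

99 92 83 20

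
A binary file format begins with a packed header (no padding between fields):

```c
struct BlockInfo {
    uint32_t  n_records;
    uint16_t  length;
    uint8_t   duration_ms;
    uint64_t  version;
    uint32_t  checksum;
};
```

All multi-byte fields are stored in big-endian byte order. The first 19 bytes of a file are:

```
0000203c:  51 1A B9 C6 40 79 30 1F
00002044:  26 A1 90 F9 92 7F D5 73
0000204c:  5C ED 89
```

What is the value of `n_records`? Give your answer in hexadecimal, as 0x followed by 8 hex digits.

`n_records` is the first field, at byte offset 0, occupying 4 bytes.
Bytes at offsets 0..3: 51 1A B9 C6.
Big-endian stores the most-significant byte at the lowest address.
The bytes are already most-significant first: 0x511AB9C6.

0x511AB9C6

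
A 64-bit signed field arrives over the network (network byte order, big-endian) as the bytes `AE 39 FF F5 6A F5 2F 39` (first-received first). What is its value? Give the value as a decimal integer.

-5892397207911059655

Big-endian: lowest address holds the most-significant byte.
The bytes are already most-significant first: 0xAE39FFF56AF52F39.
Top bit is set, so as a signed 64-bit value this is 0xAE39FFF56AF52F39 − 2^64 = -5892397207911059655.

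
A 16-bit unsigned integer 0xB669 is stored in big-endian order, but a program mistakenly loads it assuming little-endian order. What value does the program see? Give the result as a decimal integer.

Stored big-endian, the bytes at ascending addresses are B6 69.
Read back as little-endian, the first byte is least significant, giving 0x69B6.
0x69B6 = 27062.

27062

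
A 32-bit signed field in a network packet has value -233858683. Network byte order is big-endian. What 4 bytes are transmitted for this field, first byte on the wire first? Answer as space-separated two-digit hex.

Two's complement of -233858683 in 32 bits: 233858683 = 0x0DF0667B; invert → 0xF20F9984; add 1 → 0xF20F9985.
Split into bytes (most-significant first): F2 0F 99 85.
Big-endian: lowest address holds the most-significant byte.
So the memory order matches the most-significant-first order: F2 0F 99 85.

F2 0F 99 85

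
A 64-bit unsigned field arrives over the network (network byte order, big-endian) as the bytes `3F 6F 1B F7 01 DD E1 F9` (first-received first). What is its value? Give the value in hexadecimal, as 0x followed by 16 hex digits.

0x3F6F1BF701DDE1F9

Big-endian stores the most-significant byte at the lowest address.
The bytes are already most-significant first: 0x3F6F1BF701DDE1F9.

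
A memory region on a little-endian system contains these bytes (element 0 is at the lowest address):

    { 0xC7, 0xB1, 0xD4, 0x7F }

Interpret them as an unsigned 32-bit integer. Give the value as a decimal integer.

2144645575

Little-endian: lowest address holds the least-significant byte.
Reassemble most-significant byte first: 7F D4 B1 C7 → 0x7FD4B1C7.
0x7FD4B1C7 = 2144645575.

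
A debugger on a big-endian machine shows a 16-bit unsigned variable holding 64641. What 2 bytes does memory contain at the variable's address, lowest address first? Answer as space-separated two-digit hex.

FC 81

64641 in hexadecimal, padded to 16 bits, is 0xFC81.
Split into bytes (most-significant first): FC 81.
Big-endian: lowest address holds the most-significant byte.
So the memory order matches the most-significant-first order: FC 81.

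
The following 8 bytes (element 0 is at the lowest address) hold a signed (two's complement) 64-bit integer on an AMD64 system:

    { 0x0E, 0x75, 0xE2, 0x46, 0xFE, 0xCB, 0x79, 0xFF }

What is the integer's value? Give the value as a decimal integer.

-37774828884560626

Little-endian: lowest address holds the least-significant byte.
Reassemble most-significant byte first: FF 79 CB FE 46 E2 75 0E → 0xFF79CBFE46E2750E.
Top bit is set, so as a signed 64-bit value this is 0xFF79CBFE46E2750E − 2^64 = -37774828884560626.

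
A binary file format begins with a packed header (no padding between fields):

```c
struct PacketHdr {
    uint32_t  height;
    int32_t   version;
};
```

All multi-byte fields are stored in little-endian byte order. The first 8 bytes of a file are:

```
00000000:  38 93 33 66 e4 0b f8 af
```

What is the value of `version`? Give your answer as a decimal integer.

`version` follows `height` (4 bytes), so it starts at byte offset 4 and occupies 4 bytes.
Bytes at offsets 4..7: E4 0B F8 AF.
Little-endian stores the least-significant byte at the lowest address.
Reassemble most-significant byte first: AF F8 0B E4 → 0xAFF80BE4.
Top bit is set, so as a signed 32-bit value this is 0xAFF80BE4 − 2^32 = -1342698524.

-1342698524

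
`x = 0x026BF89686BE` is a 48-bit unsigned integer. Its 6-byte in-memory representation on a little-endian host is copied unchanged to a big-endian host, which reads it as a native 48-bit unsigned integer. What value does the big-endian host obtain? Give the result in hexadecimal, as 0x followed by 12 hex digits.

Stored little-endian, the bytes at ascending addresses are BE 86 96 F8 6B 02.
Read back as big-endian, the last byte is least significant, giving 0xBE8696F86B02.

0xBE8696F86B02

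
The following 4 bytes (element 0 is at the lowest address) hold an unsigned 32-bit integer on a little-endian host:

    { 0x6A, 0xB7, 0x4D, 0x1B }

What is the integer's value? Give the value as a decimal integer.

458078058

In little-endian order the low byte comes first in memory.
Reassemble most-significant byte first: 1B 4D B7 6A → 0x1B4DB76A.
0x1B4DB76A = 458078058.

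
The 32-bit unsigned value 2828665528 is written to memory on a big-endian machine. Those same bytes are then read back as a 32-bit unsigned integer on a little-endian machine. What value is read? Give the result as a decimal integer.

3087178408

2828665528 in 32-bit hexadecimal is 0xA89A02B8.
Stored big-endian, the bytes at ascending addresses are A8 9A 02 B8.
Read back as little-endian, the first byte is least significant, giving 0xB8029AA8.
0xB8029AA8 = 3087178408.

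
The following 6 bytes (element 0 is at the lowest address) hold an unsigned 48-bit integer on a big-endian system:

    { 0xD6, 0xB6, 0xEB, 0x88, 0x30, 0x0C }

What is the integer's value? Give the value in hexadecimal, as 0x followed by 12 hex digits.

0xD6B6EB88300C

In big-endian order the high byte comes first in memory.
The bytes are already most-significant first: 0xD6B6EB88300C.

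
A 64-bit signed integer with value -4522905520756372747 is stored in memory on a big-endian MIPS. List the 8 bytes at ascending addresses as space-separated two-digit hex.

Two's complement of -4522905520756372747 in 64 bits: 4522905520756372747 = 0x3EC4969B9556350B; invert → 0xC13B69646AA9CAF4; add 1 → 0xC13B69646AA9CAF5.
Split into bytes (most-significant first): C1 3B 69 64 6A A9 CA F5.
Big-endian: lowest address holds the most-significant byte.
So the memory order matches the most-significant-first order: C1 3B 69 64 6A A9 CA F5.

C1 3B 69 64 6A A9 CA F5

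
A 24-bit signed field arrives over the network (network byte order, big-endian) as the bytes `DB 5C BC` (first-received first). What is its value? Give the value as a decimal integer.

-2401092

Big-endian stores the most-significant byte at the lowest address.
The bytes are already most-significant first: 0xDB5CBC.
Top bit is set, so as a signed 24-bit value this is 0xDB5CBC − 2^24 = -2401092.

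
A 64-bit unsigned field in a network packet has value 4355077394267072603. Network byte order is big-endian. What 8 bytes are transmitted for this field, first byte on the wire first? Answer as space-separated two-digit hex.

3C 70 57 D0 DE 9F 68 5B

4355077394267072603 in hexadecimal, padded to 64 bits, is 0x3C7057D0DE9F685B.
Split into bytes (most-significant first): 3C 70 57 D0 DE 9F 68 5B.
In big-endian order the high byte comes first in memory.
So the memory order matches the most-significant-first order: 3C 70 57 D0 DE 9F 68 5B.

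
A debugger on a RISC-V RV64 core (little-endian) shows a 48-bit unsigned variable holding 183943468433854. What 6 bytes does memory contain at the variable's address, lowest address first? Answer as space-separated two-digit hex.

183943468433854 in hexadecimal, padded to 48 bits, is 0xA74BAD1841BE.
Split into bytes (most-significant first): A7 4B AD 18 41 BE.
Little-endian stores the least-significant byte at the lowest address.
So at ascending addresses the bytes are BE 41 18 AD 4B A7.

BE 41 18 AD 4B A7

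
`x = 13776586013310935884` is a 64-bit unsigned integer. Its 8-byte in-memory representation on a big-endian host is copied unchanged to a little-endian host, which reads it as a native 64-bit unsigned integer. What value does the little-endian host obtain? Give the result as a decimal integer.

5504247387172057279

13776586013310935884 in 64-bit hexadecimal is 0xBF3043FCD503634C.
Stored big-endian, the bytes at ascending addresses are BF 30 43 FC D5 03 63 4C.
Read back as little-endian, the first byte is least significant, giving 0x4C6303D5FC4330BF.
0x4C6303D5FC4330BF = 5504247387172057279.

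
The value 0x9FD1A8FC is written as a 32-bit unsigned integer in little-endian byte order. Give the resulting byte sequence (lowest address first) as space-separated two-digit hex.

FC A8 D1 9F

Split into bytes (most-significant first): 9F D1 A8 FC.
Little-endian: lowest address holds the least-significant byte.
So at ascending addresses the bytes are FC A8 D1 9F.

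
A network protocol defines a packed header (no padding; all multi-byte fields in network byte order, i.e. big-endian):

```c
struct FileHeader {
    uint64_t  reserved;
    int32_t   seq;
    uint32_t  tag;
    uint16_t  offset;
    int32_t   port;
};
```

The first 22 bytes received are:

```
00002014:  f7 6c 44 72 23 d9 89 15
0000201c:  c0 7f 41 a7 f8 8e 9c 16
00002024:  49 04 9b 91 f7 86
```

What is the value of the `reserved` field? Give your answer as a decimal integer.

17828700281871370517

`reserved` is the first field, at byte offset 0, occupying 8 bytes.
Bytes at offsets 0..7: F7 6C 44 72 23 D9 89 15.
Big-endian stores the most-significant byte at the lowest address.
The bytes are already most-significant first: 0xF76C447223D98915.
0xF76C447223D98915 = 17828700281871370517.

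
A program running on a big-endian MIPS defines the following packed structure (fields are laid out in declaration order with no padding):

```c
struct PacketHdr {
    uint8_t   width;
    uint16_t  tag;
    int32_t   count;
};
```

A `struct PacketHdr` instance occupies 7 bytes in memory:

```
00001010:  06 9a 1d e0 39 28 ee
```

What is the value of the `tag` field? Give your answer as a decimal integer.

`tag` follows `width` (1 byte), so it starts at byte offset 1 and occupies 2 bytes.
Bytes at offsets 1..2: 9A 1D.
In big-endian order the high byte comes first in memory.
The bytes are already most-significant first: 0x9A1D.
0x9A1D = 39453.

39453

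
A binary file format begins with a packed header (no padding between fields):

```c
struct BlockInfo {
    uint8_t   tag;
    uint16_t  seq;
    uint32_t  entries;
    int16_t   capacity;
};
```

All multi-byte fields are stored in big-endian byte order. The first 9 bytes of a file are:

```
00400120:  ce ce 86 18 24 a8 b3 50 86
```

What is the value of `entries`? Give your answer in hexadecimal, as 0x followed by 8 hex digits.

0x1824A8B3

`entries` follows `tag` (1 B), `seq` (2 B), so it starts at offset 1 + 2 = 3 and occupies 4 bytes.
Bytes at offsets 3..6: 18 24 A8 B3.
Big-endian stores the most-significant byte at the lowest address.
The bytes are already most-significant first: 0x1824A8B3.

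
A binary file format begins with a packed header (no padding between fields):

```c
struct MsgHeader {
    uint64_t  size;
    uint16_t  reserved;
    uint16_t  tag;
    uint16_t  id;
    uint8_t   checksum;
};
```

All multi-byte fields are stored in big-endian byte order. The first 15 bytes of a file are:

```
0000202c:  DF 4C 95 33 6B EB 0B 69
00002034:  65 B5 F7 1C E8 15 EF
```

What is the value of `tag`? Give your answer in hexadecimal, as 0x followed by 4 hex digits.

`tag` follows `size` (8 B), `reserved` (2 B), so it starts at offset 8 + 2 = 10 and occupies 2 bytes.
Bytes at offsets 10..11: F7 1C.
Big-endian stores the most-significant byte at the lowest address.
The bytes are already most-significant first: 0xF71C.

0xF71C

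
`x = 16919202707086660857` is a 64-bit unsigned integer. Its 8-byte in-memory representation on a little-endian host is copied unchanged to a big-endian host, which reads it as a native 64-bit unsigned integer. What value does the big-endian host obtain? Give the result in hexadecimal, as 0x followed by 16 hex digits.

0xF954BA663815CDEA

16919202707086660857 in 64-bit hexadecimal is 0xEACD153866BA54F9.
Stored little-endian, the bytes at ascending addresses are F9 54 BA 66 38 15 CD EA.
Read back as big-endian, the last byte is least significant, giving 0xF954BA663815CDEA.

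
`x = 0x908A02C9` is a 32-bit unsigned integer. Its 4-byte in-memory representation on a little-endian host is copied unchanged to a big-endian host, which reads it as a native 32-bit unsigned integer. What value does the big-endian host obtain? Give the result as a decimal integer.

Stored little-endian, the bytes at ascending addresses are C9 02 8A 90.
Read back as big-endian, the last byte is least significant, giving 0xC9028A90.
0xC9028A90 = 3372386960.

3372386960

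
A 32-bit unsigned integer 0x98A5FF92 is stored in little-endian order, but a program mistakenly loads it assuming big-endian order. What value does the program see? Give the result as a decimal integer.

2466227608

Stored little-endian, the bytes at ascending addresses are 92 FF A5 98.
Read back as big-endian, the last byte is least significant, giving 0x92FFA598.
0x92FFA598 = 2466227608.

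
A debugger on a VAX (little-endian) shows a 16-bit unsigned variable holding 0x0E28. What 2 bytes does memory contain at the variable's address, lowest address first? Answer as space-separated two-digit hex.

28 0E

Split into bytes (most-significant first): 0E 28.
Little-endian: lowest address holds the least-significant byte.
So at ascending addresses the bytes are 28 0E.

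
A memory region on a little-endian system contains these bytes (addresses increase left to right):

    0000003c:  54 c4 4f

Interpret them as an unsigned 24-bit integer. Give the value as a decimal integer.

Little-endian: lowest address holds the least-significant byte.
Reassemble most-significant byte first: 4F C4 54 → 0x4FC454.
0x4FC454 = 5227604.

5227604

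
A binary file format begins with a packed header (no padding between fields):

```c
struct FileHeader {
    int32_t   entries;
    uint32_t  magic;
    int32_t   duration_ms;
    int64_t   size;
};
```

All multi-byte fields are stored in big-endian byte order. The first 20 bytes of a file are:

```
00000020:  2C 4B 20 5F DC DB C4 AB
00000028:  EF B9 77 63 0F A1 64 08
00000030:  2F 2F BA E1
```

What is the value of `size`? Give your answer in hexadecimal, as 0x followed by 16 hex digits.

`size` follows `entries` (4 B), `magic` (4 B), `duration_ms` (4 B), so it starts at offset 4 + 4 + 4 = 12 and occupies 8 bytes.
Bytes at offsets 12..19: 0F A1 64 08 2F 2F BA E1.
Big-endian stores the most-significant byte at the lowest address.
The bytes are already most-significant first: 0x0FA164082F2FBAE1.

0x0FA164082F2FBAE1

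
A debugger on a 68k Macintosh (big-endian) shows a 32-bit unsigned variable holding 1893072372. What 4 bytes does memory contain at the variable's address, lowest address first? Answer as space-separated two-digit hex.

70 D5 FD F4

1893072372 in hexadecimal, padded to 32 bits, is 0x70D5FDF4.
Split into bytes (most-significant first): 70 D5 FD F4.
Big-endian stores the most-significant byte at the lowest address.
So the memory order matches the most-significant-first order: 70 D5 FD F4.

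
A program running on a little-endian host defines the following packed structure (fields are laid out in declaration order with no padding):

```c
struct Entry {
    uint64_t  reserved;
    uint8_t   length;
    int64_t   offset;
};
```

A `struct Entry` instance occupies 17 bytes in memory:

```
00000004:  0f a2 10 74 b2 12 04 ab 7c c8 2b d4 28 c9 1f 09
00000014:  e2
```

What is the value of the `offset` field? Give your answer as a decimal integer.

-2159159597513561144

`offset` follows `reserved` (8 B), `length` (1 B), so it starts at offset 8 + 1 = 9 and occupies 8 bytes.
Bytes at offsets 9..16: C8 2B D4 28 C9 1F 09 E2.
Little-endian: lowest address holds the least-significant byte.
Reassemble most-significant byte first: E2 09 1F C9 28 D4 2B C8 → 0xE2091FC928D42BC8.
Top bit is set, so as a signed 64-bit value this is 0xE2091FC928D42BC8 − 2^64 = -2159159597513561144.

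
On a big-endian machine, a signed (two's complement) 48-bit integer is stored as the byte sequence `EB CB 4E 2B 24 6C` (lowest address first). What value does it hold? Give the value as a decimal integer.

Big-endian stores the most-significant byte at the lowest address.
The bytes are already most-significant first: 0xEBCB4E2B246C.
Top bit is set, so as a signed 48-bit value this is 0xEBCB4E2B246C − 2^48 = -22216554371988.

-22216554371988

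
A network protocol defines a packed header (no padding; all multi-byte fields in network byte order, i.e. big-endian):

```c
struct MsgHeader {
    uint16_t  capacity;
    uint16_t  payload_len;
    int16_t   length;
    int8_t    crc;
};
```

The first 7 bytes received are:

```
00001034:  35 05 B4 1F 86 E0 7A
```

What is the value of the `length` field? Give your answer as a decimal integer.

-31008

`length` follows `capacity` (2 B), `payload_len` (2 B), so it starts at offset 2 + 2 = 4 and occupies 2 bytes.
Bytes at offsets 4..5: 86 E0.
Big-endian: lowest address holds the most-significant byte.
The bytes are already most-significant first: 0x86E0.
Top bit is set, so as a signed 16-bit value this is 0x86E0 − 2^16 = -31008.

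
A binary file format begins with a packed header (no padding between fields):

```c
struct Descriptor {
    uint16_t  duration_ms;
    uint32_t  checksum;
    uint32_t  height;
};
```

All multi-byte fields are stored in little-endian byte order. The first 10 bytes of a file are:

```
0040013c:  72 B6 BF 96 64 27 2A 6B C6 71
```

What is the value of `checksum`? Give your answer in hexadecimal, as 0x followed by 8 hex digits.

0x276496BF

`checksum` follows `duration_ms` (2 bytes), so it starts at byte offset 2 and occupies 4 bytes.
Bytes at offsets 2..5: BF 96 64 27.
In little-endian order the low byte comes first in memory.
Reassemble most-significant byte first: 27 64 96 BF → 0x276496BF.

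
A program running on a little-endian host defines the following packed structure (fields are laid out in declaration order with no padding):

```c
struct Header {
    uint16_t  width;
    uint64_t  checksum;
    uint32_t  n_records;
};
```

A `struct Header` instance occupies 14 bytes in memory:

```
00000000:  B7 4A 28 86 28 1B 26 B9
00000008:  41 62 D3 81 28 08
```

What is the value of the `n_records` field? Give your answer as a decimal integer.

`n_records` follows `width` (2 B), `checksum` (8 B), so it starts at offset 2 + 8 = 10 and occupies 4 bytes.
Bytes at offsets 10..13: D3 81 28 08.
Little-endian stores the least-significant byte at the lowest address.
Reassemble most-significant byte first: 08 28 81 D3 → 0x082881D3.
0x082881D3 = 136872403.

136872403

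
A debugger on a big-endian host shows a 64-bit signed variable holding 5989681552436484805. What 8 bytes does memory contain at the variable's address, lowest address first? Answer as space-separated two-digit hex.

5989681552436484805 in hexadecimal, padded to 64 bits, is 0x531F9FA322AFDAC5.
Split into bytes (most-significant first): 53 1F 9F A3 22 AF DA C5.
In big-endian order the high byte comes first in memory.
So the memory order matches the most-significant-first order: 53 1F 9F A3 22 AF DA C5.

53 1F 9F A3 22 AF DA C5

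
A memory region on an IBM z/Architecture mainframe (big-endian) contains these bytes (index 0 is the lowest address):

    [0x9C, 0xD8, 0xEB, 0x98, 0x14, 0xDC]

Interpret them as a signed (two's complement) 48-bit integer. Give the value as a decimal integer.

-109019497229092

Big-endian stores the most-significant byte at the lowest address.
The bytes are already most-significant first: 0x9CD8EB9814DC.
Top bit is set, so as a signed 48-bit value this is 0x9CD8EB9814DC − 2^48 = -109019497229092.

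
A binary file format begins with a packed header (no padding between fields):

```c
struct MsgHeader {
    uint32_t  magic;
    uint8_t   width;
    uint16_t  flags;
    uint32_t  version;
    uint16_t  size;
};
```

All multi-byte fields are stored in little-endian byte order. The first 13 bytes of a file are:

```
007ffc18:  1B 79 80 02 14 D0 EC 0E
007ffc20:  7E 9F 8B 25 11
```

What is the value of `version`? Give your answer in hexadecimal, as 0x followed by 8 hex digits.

`version` follows `magic` (4 B), `width` (1 B), `flags` (2 B), so it starts at offset 4 + 1 + 2 = 7 and occupies 4 bytes.
Bytes at offsets 7..10: 0E 7E 9F 8B.
Little-endian stores the least-significant byte at the lowest address.
Reassemble most-significant byte first: 8B 9F 7E 0E → 0x8B9F7E0E.

0x8B9F7E0E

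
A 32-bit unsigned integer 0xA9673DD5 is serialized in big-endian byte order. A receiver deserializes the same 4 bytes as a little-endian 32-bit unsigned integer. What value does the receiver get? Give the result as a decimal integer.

3577571241

Stored big-endian, the bytes at ascending addresses are A9 67 3D D5.
Read back as little-endian, the first byte is least significant, giving 0xD53D67A9.
0xD53D67A9 = 3577571241.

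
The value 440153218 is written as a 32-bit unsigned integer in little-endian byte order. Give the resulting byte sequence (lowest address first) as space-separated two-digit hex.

440153218 in hexadecimal, padded to 32 bits, is 0x1A3C3482.
Split into bytes (most-significant first): 1A 3C 34 82.
Little-endian: lowest address holds the least-significant byte.
So at ascending addresses the bytes are 82 34 3C 1A.

82 34 3C 1A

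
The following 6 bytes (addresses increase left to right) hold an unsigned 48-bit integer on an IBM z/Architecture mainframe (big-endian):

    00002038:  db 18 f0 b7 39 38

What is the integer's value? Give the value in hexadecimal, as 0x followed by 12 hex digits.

Big-endian stores the most-significant byte at the lowest address.
The bytes are already most-significant first: 0xDB18F0B73938.

0xDB18F0B73938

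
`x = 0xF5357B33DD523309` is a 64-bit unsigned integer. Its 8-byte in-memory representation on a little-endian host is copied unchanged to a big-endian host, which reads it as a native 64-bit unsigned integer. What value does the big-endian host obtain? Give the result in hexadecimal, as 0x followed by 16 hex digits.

0x093352DD337B35F5

Stored little-endian, the bytes at ascending addresses are 09 33 52 DD 33 7B 35 F5.
Read back as big-endian, the last byte is least significant, giving 0x093352DD337B35F5.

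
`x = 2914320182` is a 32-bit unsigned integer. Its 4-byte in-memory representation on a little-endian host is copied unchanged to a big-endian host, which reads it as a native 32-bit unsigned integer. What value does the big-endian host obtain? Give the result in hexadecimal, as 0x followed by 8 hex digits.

0x36FFB4AD

2914320182 in 32-bit hexadecimal is 0xADB4FF36.
Stored little-endian, the bytes at ascending addresses are 36 FF B4 AD.
Read back as big-endian, the last byte is least significant, giving 0x36FFB4AD.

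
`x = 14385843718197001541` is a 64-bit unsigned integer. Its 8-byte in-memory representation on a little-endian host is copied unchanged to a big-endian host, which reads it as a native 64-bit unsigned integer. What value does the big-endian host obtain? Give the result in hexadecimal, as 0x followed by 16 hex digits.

14385843718197001541 in 64-bit hexadecimal is 0xC7A4C8A4696ABD45.
Stored little-endian, the bytes at ascending addresses are 45 BD 6A 69 A4 C8 A4 C7.
Read back as big-endian, the last byte is least significant, giving 0x45BD6A69A4C8A4C7.

0x45BD6A69A4C8A4C7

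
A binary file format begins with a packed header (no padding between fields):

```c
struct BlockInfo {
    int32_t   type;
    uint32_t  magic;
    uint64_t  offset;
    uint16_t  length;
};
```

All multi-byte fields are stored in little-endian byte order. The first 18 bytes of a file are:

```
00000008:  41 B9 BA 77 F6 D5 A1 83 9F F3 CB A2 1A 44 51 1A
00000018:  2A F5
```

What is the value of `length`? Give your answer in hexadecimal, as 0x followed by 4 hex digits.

`length` follows `type` (4 B), `magic` (4 B), `offset` (8 B), so it starts at offset 4 + 4 + 8 = 16 and occupies 2 bytes.
Bytes at offsets 16..17: 2A F5.
Little-endian: lowest address holds the least-significant byte.
Reassemble most-significant byte first: F5 2A → 0xF52A.

0xF52A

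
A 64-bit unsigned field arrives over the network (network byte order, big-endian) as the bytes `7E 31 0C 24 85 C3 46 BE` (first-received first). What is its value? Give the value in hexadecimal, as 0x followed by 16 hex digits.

0x7E310C2485C346BE

Big-endian: lowest address holds the most-significant byte.
The bytes are already most-significant first: 0x7E310C2485C346BE.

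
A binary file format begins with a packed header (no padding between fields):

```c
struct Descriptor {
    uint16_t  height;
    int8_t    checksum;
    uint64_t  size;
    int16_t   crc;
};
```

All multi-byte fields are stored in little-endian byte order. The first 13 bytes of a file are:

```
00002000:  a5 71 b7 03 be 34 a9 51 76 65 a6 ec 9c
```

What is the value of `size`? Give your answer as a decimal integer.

11990119676047048195

`size` follows `height` (2 B), `checksum` (1 B), so it starts at offset 2 + 1 = 3 and occupies 8 bytes.
Bytes at offsets 3..10: 03 BE 34 A9 51 76 65 A6.
Little-endian: lowest address holds the least-significant byte.
Reassemble most-significant byte first: A6 65 76 51 A9 34 BE 03 → 0xA6657651A934BE03.
0xA6657651A934BE03 = 11990119676047048195.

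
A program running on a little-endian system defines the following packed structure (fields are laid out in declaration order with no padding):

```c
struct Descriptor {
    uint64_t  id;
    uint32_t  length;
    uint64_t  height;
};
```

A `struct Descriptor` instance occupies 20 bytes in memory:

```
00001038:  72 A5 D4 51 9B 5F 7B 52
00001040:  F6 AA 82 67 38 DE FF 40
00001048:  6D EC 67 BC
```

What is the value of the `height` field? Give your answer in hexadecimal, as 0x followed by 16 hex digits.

`height` follows `id` (8 B), `length` (4 B), so it starts at offset 8 + 4 = 12 and occupies 8 bytes.
Bytes at offsets 12..19: 38 DE FF 40 6D EC 67 BC.
Little-endian: lowest address holds the least-significant byte.
Reassemble most-significant byte first: BC 67 EC 6D 40 FF DE 38 → 0xBC67EC6D40FFDE38.

0xBC67EC6D40FFDE38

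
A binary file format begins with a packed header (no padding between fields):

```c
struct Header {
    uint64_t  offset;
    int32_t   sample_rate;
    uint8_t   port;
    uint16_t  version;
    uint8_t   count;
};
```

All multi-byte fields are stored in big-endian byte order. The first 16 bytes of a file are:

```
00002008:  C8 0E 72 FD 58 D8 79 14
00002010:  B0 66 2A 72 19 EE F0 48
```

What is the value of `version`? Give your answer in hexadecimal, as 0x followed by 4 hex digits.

`version` follows `offset` (8 B), `sample_rate` (4 B), `port` (1 B), so it starts at offset 8 + 4 + 1 = 13 and occupies 2 bytes.
Bytes at offsets 13..14: EE F0.
In big-endian order the high byte comes first in memory.
The bytes are already most-significant first: 0xEEF0.

0xEEF0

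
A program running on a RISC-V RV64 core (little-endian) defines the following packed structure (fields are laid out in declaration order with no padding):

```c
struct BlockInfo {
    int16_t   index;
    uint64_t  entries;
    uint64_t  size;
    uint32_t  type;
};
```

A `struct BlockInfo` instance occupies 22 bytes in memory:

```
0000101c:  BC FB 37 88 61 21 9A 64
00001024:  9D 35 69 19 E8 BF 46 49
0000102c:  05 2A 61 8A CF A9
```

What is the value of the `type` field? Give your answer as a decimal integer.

2848950881

`type` follows `index` (2 B), `entries` (8 B), `size` (8 B), so it starts at offset 2 + 8 + 8 = 18 and occupies 4 bytes.
Bytes at offsets 18..21: 61 8A CF A9.
Little-endian: lowest address holds the least-significant byte.
Reassemble most-significant byte first: A9 CF 8A 61 → 0xA9CF8A61.
0xA9CF8A61 = 2848950881.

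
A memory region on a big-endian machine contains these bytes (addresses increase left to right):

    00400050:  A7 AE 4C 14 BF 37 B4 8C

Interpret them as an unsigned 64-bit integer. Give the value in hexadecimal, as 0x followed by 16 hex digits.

Big-endian: lowest address holds the most-significant byte.
The bytes are already most-significant first: 0xA7AE4C14BF37B48C.

0xA7AE4C14BF37B48C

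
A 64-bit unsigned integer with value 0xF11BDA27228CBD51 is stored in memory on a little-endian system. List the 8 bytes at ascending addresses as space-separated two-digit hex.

Split into bytes (most-significant first): F1 1B DA 27 22 8C BD 51.
Little-endian: lowest address holds the least-significant byte.
So at ascending addresses the bytes are 51 BD 8C 22 27 DA 1B F1.

51 BD 8C 22 27 DA 1B F1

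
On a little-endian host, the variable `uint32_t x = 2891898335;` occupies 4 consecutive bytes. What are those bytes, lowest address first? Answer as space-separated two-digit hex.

DF DD 5E AC

2891898335 in hexadecimal, padded to 32 bits, is 0xAC5EDDDF.
Split into bytes (most-significant first): AC 5E DD DF.
In little-endian order the low byte comes first in memory.
So at ascending addresses the bytes are DF DD 5E AC.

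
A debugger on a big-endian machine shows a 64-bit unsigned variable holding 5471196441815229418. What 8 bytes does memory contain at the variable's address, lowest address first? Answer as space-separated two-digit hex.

5471196441815229418 in hexadecimal, padded to 64 bits, is 0x4BED982D1AC723EA.
Split into bytes (most-significant first): 4B ED 98 2D 1A C7 23 EA.
In big-endian order the high byte comes first in memory.
So the memory order matches the most-significant-first order: 4B ED 98 2D 1A C7 23 EA.

4B ED 98 2D 1A C7 23 EA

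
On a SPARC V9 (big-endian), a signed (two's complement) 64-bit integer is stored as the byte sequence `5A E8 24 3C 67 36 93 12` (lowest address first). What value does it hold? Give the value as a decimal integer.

Big-endian stores the most-significant byte at the lowest address.
The bytes are already most-significant first: 0x5AE8243C67369312.
0x5AE8243C67369312 = 6550525499858653970.

6550525499858653970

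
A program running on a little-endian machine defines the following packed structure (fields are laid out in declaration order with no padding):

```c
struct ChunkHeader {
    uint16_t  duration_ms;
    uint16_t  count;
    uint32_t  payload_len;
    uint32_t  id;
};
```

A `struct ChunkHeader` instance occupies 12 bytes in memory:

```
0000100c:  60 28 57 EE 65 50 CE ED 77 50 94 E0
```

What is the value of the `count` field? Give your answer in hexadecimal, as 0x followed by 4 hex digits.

`count` follows `duration_ms` (2 bytes), so it starts at byte offset 2 and occupies 2 bytes.
Bytes at offsets 2..3: 57 EE.
Little-endian stores the least-significant byte at the lowest address.
Reassemble most-significant byte first: EE 57 → 0xEE57.

0xEE57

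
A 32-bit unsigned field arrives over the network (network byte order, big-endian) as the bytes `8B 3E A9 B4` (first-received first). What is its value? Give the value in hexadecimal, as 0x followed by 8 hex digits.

0x8B3EA9B4

In big-endian order the high byte comes first in memory.
The bytes are already most-significant first: 0x8B3EA9B4.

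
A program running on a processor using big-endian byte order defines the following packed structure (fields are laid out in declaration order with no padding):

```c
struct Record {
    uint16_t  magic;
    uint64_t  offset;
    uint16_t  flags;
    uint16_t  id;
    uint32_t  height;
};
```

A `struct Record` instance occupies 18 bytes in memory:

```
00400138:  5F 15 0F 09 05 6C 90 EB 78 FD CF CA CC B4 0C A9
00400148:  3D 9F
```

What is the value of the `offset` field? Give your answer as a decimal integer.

1083403149205272829

`offset` follows `magic` (2 bytes), so it starts at byte offset 2 and occupies 8 bytes.
Bytes at offsets 2..9: 0F 09 05 6C 90 EB 78 FD.
In big-endian order the high byte comes first in memory.
The bytes are already most-significant first: 0x0F09056C90EB78FD.
0x0F09056C90EB78FD = 1083403149205272829.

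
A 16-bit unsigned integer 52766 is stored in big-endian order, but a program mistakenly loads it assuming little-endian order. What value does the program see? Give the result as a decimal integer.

52766 in 16-bit hexadecimal is 0xCE1E.
Stored big-endian, the bytes at ascending addresses are CE 1E.
Read back as little-endian, the first byte is least significant, giving 0x1ECE.
0x1ECE = 7886.

7886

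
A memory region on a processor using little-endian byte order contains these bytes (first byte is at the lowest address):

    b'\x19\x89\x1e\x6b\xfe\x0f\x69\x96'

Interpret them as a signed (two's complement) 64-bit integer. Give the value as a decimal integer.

In little-endian order the low byte comes first in memory.
Reassemble most-significant byte first: 96 69 0F FE 6B 1E 89 19 → 0x96690FFE6B1E8919.
Top bit is set, so as a signed 64-bit value this is 0x96690FFE6B1E8919 − 2^64 = -7608532510072469223.

-7608532510072469223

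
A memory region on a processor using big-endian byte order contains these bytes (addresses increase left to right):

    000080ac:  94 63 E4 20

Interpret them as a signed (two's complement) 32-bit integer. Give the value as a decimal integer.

Big-endian stores the most-significant byte at the lowest address.
The bytes are already most-significant first: 0x9463E420.
Top bit is set, so as a signed 32-bit value this is 0x9463E420 − 2^32 = -1805392864.

-1805392864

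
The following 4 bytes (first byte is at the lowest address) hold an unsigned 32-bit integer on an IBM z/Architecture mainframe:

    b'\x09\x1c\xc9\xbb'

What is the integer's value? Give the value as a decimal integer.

152881595

Big-endian stores the most-significant byte at the lowest address.
The bytes are already most-significant first: 0x091CC9BB.
0x091CC9BB = 152881595.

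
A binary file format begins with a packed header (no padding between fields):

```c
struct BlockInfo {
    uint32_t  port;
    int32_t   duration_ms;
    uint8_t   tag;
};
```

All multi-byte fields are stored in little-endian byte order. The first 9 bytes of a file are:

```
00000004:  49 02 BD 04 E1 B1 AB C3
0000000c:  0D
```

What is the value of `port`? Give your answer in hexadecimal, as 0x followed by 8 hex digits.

`port` is the first field, at byte offset 0, occupying 4 bytes.
Bytes at offsets 0..3: 49 02 BD 04.
Little-endian stores the least-significant byte at the lowest address.
Reassemble most-significant byte first: 04 BD 02 49 → 0x04BD0249.

0x04BD0249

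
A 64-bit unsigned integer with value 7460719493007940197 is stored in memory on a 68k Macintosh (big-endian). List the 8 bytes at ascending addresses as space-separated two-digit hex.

7460719493007940197 in hexadecimal, padded to 64 bits, is 0x6789CCD9AD921A65.
Split into bytes (most-significant first): 67 89 CC D9 AD 92 1A 65.
In big-endian order the high byte comes first in memory.
So the memory order matches the most-significant-first order: 67 89 CC D9 AD 92 1A 65.

67 89 CC D9 AD 92 1A 65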